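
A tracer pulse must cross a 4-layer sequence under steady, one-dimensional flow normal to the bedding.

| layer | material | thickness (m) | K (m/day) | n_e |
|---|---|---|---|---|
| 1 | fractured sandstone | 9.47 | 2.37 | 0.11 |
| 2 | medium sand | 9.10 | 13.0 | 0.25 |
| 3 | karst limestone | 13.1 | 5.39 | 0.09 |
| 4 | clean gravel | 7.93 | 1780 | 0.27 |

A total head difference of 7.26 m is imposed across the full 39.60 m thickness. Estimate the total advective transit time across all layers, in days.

6.52

With flow normal to the layers, continuity requires the same specific discharge q through every layer.
Σ(b_i/K_i) = 9.47/2.37 + 9.10/13.0 + 13.1/5.39 + 7.93/1780 = 7.131 d.
q = Δh / Σ(b_i/K_i) = 7.26 / 7.131 = 1.018 m/day.
In each layer the seepage velocity is v_i = q/n_i, so the layer transit time is t_i = b_i·n_i / q:
  layer 1 (fractured sandstone): t_1 = 9.47 × 0.11 / 1.018 = 1.023 d
  layer 2 (medium sand): t_2 = 9.10 × 0.25 / 1.018 = 2.234 d
  layer 3 (karst limestone): t_3 = 13.1 × 0.09 / 1.018 = 1.158 d
  layer 4 (clean gravel): t_4 = 7.93 × 0.27 / 1.018 = 2.103 d
Total t = Σ t_i = 6.519 days.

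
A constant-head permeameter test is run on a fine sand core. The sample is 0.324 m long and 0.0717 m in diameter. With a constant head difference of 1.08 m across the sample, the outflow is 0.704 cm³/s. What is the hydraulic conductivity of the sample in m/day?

Cross-sectional area A = π·(d/2)² = π × (0.0717/2)² = 0.004038 m².
Convert discharge: 0.704 cm³/s = 7.040e-07 m³/s.
Darcy's law rearranged: K = Q·L / (A·Δh) = 7.040e-07 × 0.324 / (0.004038 × 1.08) = 5.231e-05 m/s = 4.519 m/day.

4.52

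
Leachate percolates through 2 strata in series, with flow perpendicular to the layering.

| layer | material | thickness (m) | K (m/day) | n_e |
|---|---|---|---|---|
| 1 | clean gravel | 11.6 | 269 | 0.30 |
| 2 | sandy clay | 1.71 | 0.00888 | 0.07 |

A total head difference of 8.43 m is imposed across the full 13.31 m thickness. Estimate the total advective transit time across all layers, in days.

With flow normal to the layers, continuity requires the same specific discharge q through every layer.
Σ(b_i/K_i) = 11.6/269 + 1.71/0.00888 = 192.6 d.
q = Δh / Σ(b_i/K_i) = 8.43 / 192.6 = 0.04377 m/day.
In each layer the seepage velocity is v_i = q/n_i, so the layer transit time is t_i = b_i·n_i / q:
  layer 1 (clean gravel): t_1 = 11.6 × 0.30 / 0.04377 = 79.51 d
  layer 2 (sandy clay): t_2 = 1.71 × 0.07 / 0.04377 = 2.735 d
Total t = Σ t_i = 82.25 days.

82.2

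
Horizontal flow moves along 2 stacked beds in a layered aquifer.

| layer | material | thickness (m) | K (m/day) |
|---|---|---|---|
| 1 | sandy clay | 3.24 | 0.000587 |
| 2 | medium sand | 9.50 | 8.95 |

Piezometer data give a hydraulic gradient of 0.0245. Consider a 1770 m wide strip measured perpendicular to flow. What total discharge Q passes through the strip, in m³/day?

Flow is parallel to layering, so each bed carries its own Darcy discharge and the transmissivities add.
Σ(K_i·b_i) = 0.000587×3.24 + 8.95×9.50 = 85.03 m²/day.
Hydraulic gradient i = 0.0245.
Q = Σ(K_i·b_i) · W · i = 85.03 × 1770 × 0.02450 = 3687 m³/day.

3690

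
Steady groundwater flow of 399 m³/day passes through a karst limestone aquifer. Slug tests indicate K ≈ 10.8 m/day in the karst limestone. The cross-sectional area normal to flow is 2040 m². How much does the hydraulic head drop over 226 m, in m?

4.09

From Q = K·A·i, i = Q / (K·A) = 399 / (10.80 × 2040) = 0.01811.
Head loss Δh = i · L = 0.01811 × 226 = 4.093 m.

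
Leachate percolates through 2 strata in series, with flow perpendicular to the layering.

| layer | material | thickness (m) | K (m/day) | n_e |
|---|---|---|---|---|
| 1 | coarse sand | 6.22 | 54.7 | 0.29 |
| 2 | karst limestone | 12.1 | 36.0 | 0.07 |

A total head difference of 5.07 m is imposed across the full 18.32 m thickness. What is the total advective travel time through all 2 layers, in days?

With flow normal to the layers, continuity requires the same specific discharge q through every layer.
Σ(b_i/K_i) = 6.22/54.7 + 12.1/36.0 = 0.4498 d.
q = Δh / Σ(b_i/K_i) = 5.07 / 0.4498 = 11.27 m/day.
In each layer the seepage velocity is v_i = q/n_i, so the layer transit time is t_i = b_i·n_i / q:
  layer 1 (coarse sand): t_1 = 6.22 × 0.29 / 11.27 = 0.1600 d
  layer 2 (karst limestone): t_2 = 12.1 × 0.07 / 11.27 = 0.07515 d
Total t = Σ t_i = 0.2352 days.

0.235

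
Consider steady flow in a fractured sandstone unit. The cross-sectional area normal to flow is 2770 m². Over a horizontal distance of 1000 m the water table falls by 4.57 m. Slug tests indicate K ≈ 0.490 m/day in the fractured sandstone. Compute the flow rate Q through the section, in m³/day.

6.20

Hydraulic gradient i = Δh / L = 4.57 / 1000 = 0.004570.
Darcy's law: Q = K · A · i = 0.4900 × 2770 × 0.004570 = 6.203 m³/day.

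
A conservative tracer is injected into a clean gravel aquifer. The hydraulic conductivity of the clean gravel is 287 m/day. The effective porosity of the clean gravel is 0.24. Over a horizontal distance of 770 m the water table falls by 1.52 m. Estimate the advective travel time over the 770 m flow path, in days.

326

Hydraulic gradient i = Δh / L = 1.52 / 770 = 0.001974.
Darcy flux q = K · i = 287.0 × 0.001974 = 0.5665 m/day.
Seepage velocity v = q / n_e = 0.5665 / 0.24 = 2.361 m/day.
Travel time t = L / v = 770 / 2.361 = 326.2 days.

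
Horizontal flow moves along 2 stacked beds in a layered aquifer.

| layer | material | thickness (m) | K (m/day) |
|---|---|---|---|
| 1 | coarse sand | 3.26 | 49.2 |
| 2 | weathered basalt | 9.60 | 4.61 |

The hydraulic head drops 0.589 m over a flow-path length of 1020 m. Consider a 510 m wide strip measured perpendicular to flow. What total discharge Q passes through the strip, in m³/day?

60.3

Flow is parallel to layering, so each bed carries its own Darcy discharge and the transmissivities add.
Σ(K_i·b_i) = 49.2×3.26 + 4.61×9.60 = 204.6 m²/day.
Hydraulic gradient i = Δh / L = 0.589 / 1020 = 0.0005775.
Q = Σ(K_i·b_i) · W · i = 204.6 × 510 × 0.0005775 = 60.27 m³/day.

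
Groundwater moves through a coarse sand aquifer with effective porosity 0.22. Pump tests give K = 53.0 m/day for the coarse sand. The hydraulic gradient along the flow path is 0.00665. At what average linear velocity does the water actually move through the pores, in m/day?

1.60

Hydraulic gradient i = 0.00665.
Darcy flux q = K · i = 53.00 × 0.006650 = 0.3524 m/day.
Seepage velocity v = q / n_e = 0.3524 / 0.22 = 1.602 m/day.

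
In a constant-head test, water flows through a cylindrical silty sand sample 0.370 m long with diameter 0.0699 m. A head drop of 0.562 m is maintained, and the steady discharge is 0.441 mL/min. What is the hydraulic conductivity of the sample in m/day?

0.109

Cross-sectional area A = π·(d/2)² = π × (0.0699/2)² = 0.003837 m².
Convert discharge: 0.441 mL/min = 7.350e-09 m³/s.
Darcy's law rearranged: K = Q·L / (A·Δh) = 7.350e-09 × 0.370 / (0.003837 × 0.562) = 1.261e-06 m/s = 0.1089 m/day.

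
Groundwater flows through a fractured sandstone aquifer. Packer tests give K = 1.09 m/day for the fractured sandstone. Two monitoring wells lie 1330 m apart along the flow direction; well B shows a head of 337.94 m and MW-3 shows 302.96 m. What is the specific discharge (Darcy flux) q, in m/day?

Hydraulic gradient i = (337.94 − 302.96) / 1330 = 34.98 / 1330 = 0.02630.
Specific discharge q = K · i = 1.090 × 0.02630 = 0.02867 m/day.

0.0287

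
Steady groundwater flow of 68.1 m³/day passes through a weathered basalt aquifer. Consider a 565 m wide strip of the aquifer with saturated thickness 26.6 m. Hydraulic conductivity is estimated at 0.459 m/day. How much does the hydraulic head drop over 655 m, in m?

Cross-sectional area A = 565 × 26.6 = 15029 m².
From Q = K·A·i, i = Q / (K·A) = 68.1 / (0.4590 × 15029) = 0.009872.
Head loss Δh = i · L = 0.009872 × 655 = 6.466 m.

6.47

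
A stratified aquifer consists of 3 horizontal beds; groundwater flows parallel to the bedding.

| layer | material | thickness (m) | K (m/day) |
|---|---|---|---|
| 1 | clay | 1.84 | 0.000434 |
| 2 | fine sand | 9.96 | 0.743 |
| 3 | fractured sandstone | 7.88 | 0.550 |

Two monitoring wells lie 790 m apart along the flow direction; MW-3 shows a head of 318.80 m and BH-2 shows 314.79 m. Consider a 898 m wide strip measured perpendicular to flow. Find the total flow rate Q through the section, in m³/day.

53.5

Flow is parallel to layering, so each bed carries its own Darcy discharge and the transmissivities add.
Σ(K_i·b_i) = 0.000434×1.84 + 0.743×9.96 + 0.550×7.88 = 11.74 m²/day.
Hydraulic gradient i = (318.80 − 314.79) / 790 = 4.01 / 790 = 0.005076.
Q = Σ(K_i·b_i) · W · i = 11.74 × 898 × 0.005076 = 53.49 m³/day.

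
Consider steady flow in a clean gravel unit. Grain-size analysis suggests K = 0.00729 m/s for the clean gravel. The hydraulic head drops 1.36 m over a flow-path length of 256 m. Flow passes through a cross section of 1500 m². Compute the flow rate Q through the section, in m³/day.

Convert K: 0.00729 m/s × 86400 = 629.9 m/day.
Hydraulic gradient i = Δh / L = 1.36 / 256 = 0.005313.
Darcy's law: Q = K · A · i = 629.9 × 1500 × 0.005313 = 5019 m³/day.

5020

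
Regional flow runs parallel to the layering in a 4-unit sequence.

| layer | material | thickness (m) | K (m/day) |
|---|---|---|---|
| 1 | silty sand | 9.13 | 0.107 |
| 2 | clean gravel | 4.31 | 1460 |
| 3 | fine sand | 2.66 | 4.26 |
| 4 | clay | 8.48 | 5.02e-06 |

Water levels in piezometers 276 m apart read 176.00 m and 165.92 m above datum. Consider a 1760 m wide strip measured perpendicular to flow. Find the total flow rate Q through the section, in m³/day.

Flow is parallel to layering, so each bed carries its own Darcy discharge and the transmissivities add.
Σ(K_i·b_i) = 0.107×9.13 + 1460×4.31 + 4.26×2.66 + 5.02e-06×8.48 = 6305 m²/day.
Hydraulic gradient i = (176.00 − 165.92) / 276 = 10.08 / 276 = 0.03652.
Q = Σ(K_i·b_i) · W · i = 6305 × 1760 × 0.03652 = 4.053e+05 m³/day.

405000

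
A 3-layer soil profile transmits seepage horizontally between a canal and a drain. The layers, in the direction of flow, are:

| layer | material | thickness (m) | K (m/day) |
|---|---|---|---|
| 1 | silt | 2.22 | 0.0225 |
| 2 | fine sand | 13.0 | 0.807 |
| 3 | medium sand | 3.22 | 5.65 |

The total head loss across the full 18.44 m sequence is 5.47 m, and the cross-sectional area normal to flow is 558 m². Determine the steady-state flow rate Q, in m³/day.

Flow is perpendicular to layering, so the layers act in series and the equivalent K is the thickness-weighted harmonic mean.
Total thickness L = 2.22 + 13.0 + 3.22 = 18.44 m.
Σ(b_i/K_i) = 2.22/0.0225 + 13.0/0.807 + 3.22/5.65 = 115.3 d.
K_eq = L / Σ(b_i/K_i) = 18.44 / 115.3 = 0.1599 m/day.
Q = K_eq · A · (Δh/L) = 0.1599 × 558 × (5.47/18.44) = 26.46 m³/day.

26.5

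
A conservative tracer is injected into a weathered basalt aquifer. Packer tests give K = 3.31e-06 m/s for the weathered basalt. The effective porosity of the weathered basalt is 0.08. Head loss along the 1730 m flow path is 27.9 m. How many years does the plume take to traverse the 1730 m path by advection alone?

Convert K: 3.31e-06 m/s × 86400 = 0.2860 m/day.
Hydraulic gradient i = Δh / L = 27.9 / 1730 = 0.01613.
Darcy flux q = K · i = 0.2860 × 0.01613 = 0.004612 m/day.
Seepage velocity v = q / n_e = 0.004612 / 0.08 = 0.05765 m/day.
Travel time t = L / v = 1730 / 0.05765 = 30008 days = 82.16 years.

82.2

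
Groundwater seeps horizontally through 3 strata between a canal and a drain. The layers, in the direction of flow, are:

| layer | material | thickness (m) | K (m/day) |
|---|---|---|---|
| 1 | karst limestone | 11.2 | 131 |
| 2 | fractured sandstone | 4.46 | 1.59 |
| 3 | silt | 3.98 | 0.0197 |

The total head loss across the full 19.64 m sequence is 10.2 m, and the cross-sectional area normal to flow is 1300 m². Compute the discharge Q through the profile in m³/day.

Flow is perpendicular to layering, so the layers act in series and the equivalent K is the thickness-weighted harmonic mean.
Total thickness L = 11.2 + 4.46 + 3.98 = 19.64 m.
Σ(b_i/K_i) = 11.2/131 + 4.46/1.59 + 3.98/0.0197 = 204.9 d.
K_eq = L / Σ(b_i/K_i) = 19.64 / 204.9 = 0.09584 m/day.
Q = K_eq · A · (Δh/L) = 0.09584 × 1300 × (10.2/19.64) = 64.71 m³/day.

64.7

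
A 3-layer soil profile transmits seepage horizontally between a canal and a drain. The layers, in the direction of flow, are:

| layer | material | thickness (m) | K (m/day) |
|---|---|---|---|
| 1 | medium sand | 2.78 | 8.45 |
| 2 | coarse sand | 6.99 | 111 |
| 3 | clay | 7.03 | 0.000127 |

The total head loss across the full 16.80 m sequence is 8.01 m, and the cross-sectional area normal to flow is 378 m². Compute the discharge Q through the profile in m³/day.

0.0547

Flow is perpendicular to layering, so the layers act in series and the equivalent K is the thickness-weighted harmonic mean.
Total thickness L = 2.78 + 6.99 + 7.03 = 16.80 m.
Σ(b_i/K_i) = 2.78/8.45 + 6.99/111 + 7.03/0.000127 = 55355 d.
K_eq = L / Σ(b_i/K_i) = 16.80 / 55355 = 0.0003035 m/day.
Q = K_eq · A · (Δh/L) = 0.0003035 × 378 × (8.01/16.80) = 0.05470 m³/day.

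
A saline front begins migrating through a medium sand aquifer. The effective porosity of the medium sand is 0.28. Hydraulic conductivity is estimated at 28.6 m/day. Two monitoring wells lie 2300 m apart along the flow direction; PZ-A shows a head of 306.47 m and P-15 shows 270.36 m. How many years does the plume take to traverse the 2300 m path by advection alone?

Hydraulic gradient i = (306.47 − 270.36) / 2300 = 36.11 / 2300 = 0.01570.
Darcy flux q = K · i = 28.60 × 0.01570 = 0.4490 m/day.
Seepage velocity v = q / n_e = 0.4490 / 0.28 = 1.604 m/day.
Travel time t = L / v = 2300 / 1.604 = 1434 days = 3.927 years.

3.93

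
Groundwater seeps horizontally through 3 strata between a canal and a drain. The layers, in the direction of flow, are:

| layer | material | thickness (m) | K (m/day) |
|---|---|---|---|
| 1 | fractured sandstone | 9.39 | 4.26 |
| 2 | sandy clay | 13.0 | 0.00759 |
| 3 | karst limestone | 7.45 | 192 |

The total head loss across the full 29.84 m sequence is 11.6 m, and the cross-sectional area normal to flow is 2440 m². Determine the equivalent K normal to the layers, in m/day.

Flow is perpendicular to layering, so the layers act in series and the equivalent K is the thickness-weighted harmonic mean.
Total thickness L = 9.39 + 13.0 + 7.45 = 29.84 m.
Σ(b_i/K_i) = 9.39/4.26 + 13.0/0.00759 + 7.45/192 = 1715 d.
K_eq = L / Σ(b_i/K_i) = 29.84 / 1715 = 0.01740 m/day.

0.0174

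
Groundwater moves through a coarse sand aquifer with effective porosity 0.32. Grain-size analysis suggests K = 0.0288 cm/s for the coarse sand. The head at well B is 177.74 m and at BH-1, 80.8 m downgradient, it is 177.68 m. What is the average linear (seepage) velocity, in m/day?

Convert K: 0.0288 cm/s × 864 = 24.88 m/day.
Hydraulic gradient i = (177.74 − 177.68) / 80.8 = 0.06 / 80.8 = 0.0007426.
Darcy flux q = K · i = 24.88 × 0.0007426 = 0.01848 m/day.
Seepage velocity v = q / n_e = 0.01848 / 0.32 = 0.05774 m/day.

0.0577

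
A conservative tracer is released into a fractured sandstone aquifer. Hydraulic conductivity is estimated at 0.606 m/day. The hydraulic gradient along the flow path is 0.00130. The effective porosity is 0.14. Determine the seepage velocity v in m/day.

0.00563

Hydraulic gradient i = 0.00130.
Darcy flux q = K · i = 0.6060 × 0.001300 = 0.0007878 m/day.
Seepage velocity v = q / n_e = 0.0007878 / 0.14 = 0.005627 m/day.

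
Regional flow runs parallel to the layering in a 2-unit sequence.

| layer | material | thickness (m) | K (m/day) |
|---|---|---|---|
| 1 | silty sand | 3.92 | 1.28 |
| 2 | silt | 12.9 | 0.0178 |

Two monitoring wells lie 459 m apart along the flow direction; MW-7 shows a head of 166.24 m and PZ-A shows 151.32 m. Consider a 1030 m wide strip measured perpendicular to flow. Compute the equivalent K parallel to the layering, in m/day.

0.312

Flow is parallel to layering, so each bed carries its own Darcy discharge and the transmissivities add.
Σ(K_i·b_i) = 1.28×3.92 + 0.0178×12.9 = 5.247 m²/day.
Total thickness b = 16.82 m, so K_eq = Σ(K_i·b_i)/b = 0.3120 m/day.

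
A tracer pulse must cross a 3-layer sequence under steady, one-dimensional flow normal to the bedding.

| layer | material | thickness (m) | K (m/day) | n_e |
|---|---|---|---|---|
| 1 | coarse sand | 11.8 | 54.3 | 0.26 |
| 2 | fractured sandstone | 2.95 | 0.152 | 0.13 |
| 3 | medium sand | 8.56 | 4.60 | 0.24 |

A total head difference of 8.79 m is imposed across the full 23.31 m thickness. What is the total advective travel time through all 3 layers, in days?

13.5

With flow normal to the layers, continuity requires the same specific discharge q through every layer.
Σ(b_i/K_i) = 11.8/54.3 + 2.95/0.152 + 8.56/4.60 = 21.49 d.
q = Δh / Σ(b_i/K_i) = 8.79 / 21.49 = 0.4091 m/day.
In each layer the seepage velocity is v_i = q/n_i, so the layer transit time is t_i = b_i·n_i / q:
  layer 1 (coarse sand): t_1 = 11.8 × 0.26 / 0.4091 = 7.499 d
  layer 2 (fractured sandstone): t_2 = 2.95 × 0.13 / 0.4091 = 0.9374 d
  layer 3 (medium sand): t_3 = 8.56 × 0.24 / 0.4091 = 5.022 d
Total t = Σ t_i = 13.46 days.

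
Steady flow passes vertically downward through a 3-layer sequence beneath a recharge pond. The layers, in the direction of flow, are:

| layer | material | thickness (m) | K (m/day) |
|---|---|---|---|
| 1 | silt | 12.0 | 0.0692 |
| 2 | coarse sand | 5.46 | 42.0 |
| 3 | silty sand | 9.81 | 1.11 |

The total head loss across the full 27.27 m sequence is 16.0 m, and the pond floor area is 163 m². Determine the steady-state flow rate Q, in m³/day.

Flow is perpendicular to layering, so the layers act in series and the equivalent K is the thickness-weighted harmonic mean.
Total thickness L = 12.0 + 5.46 + 9.81 = 27.27 m.
Σ(b_i/K_i) = 12.0/0.0692 + 5.46/42.0 + 9.81/1.11 = 182.4 d.
K_eq = L / Σ(b_i/K_i) = 27.27 / 182.4 = 0.1495 m/day.
Q = K_eq · A · (Δh/L) = 0.1495 × 163 × (16.0/27.27) = 14.30 m³/day.

14.3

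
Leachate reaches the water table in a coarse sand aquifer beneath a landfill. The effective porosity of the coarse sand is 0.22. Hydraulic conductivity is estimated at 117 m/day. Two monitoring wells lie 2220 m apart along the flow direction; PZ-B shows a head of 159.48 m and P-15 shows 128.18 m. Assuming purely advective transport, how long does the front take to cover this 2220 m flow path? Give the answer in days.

Hydraulic gradient i = (159.48 − 128.18) / 2220 = 31.3 / 2220 = 0.01410.
Darcy flux q = K · i = 117.0 × 0.01410 = 1.650 m/day.
Seepage velocity v = q / n_e = 1.650 / 0.22 = 7.498 m/day.
Travel time t = L / v = 2220 / 7.498 = 296.1 days.

296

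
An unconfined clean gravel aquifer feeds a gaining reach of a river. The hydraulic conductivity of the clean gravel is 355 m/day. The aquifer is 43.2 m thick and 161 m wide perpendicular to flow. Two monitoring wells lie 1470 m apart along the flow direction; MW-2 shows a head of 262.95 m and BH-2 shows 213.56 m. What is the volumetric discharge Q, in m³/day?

83000

Cross-sectional area A = 161 × 43.2 = 6955 m².
Hydraulic gradient i = (262.95 − 213.56) / 1470 = 49.39 / 1470 = 0.03360.
Darcy's law: Q = K · A · i = 355.0 × 6955 × 0.03360 = 82958 m³/day.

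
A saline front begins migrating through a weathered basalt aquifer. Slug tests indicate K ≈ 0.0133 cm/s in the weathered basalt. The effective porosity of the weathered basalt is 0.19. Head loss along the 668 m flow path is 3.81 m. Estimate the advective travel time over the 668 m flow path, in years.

5.30

Convert K: 0.0133 cm/s × 864 = 11.49 m/day.
Hydraulic gradient i = Δh / L = 3.81 / 668 = 0.005704.
Darcy flux q = K · i = 11.49 × 0.005704 = 0.06554 m/day.
Seepage velocity v = q / n_e = 0.06554 / 0.19 = 0.3450 m/day.
Travel time t = L / v = 668 / 0.3450 = 1936 days = 5.302 years.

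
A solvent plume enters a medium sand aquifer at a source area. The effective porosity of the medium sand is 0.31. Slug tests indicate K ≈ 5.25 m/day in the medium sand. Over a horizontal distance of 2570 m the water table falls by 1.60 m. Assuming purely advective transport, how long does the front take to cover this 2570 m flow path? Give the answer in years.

667

Hydraulic gradient i = Δh / L = 1.60 / 2570 = 0.0006226.
Darcy flux q = K · i = 5.250 × 0.0006226 = 0.003268 m/day.
Seepage velocity v = q / n_e = 0.003268 / 0.31 = 0.01054 m/day.
Travel time t = L / v = 2570 / 0.01054 = 2.438e+05 days = 667.4 years.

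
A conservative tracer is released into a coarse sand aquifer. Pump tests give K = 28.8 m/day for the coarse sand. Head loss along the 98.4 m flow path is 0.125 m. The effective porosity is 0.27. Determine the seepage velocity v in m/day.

Hydraulic gradient i = Δh / L = 0.125 / 98.4 = 0.001270.
Darcy flux q = K · i = 28.80 × 0.001270 = 0.03659 m/day.
Seepage velocity v = q / n_e = 0.03659 / 0.27 = 0.1355 m/day.

0.136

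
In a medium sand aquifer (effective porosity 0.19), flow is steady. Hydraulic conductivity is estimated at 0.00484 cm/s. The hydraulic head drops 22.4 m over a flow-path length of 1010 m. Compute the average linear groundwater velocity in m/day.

Convert K: 0.00484 cm/s × 864 = 4.182 m/day.
Hydraulic gradient i = Δh / L = 22.4 / 1010 = 0.02218.
Darcy flux q = K · i = 4.182 × 0.02218 = 0.09274 m/day.
Seepage velocity v = q / n_e = 0.09274 / 0.19 = 0.4881 m/day.

0.488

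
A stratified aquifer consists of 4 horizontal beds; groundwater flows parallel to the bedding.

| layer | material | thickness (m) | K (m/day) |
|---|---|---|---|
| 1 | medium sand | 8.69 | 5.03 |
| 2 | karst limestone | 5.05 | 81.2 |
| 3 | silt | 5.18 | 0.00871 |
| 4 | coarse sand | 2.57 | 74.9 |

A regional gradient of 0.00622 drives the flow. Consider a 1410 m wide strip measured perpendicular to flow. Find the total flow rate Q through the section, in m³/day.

5670

Flow is parallel to layering, so each bed carries its own Darcy discharge and the transmissivities add.
Σ(K_i·b_i) = 5.03×8.69 + 81.2×5.05 + 0.00871×5.18 + 74.9×2.57 = 646.3 m²/day.
Hydraulic gradient i = 0.00622.
Q = Σ(K_i·b_i) · W · i = 646.3 × 1410 × 0.006220 = 5668 m³/day.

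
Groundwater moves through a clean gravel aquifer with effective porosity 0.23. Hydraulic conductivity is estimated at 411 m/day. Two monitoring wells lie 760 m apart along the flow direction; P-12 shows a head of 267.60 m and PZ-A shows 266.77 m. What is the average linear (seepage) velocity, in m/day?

1.95

Hydraulic gradient i = (267.60 − 266.77) / 760 = 0.83 / 760 = 0.001092.
Darcy flux q = K · i = 411.0 × 0.001092 = 0.4489 m/day.
Seepage velocity v = q / n_e = 0.4489 / 0.23 = 1.952 m/day.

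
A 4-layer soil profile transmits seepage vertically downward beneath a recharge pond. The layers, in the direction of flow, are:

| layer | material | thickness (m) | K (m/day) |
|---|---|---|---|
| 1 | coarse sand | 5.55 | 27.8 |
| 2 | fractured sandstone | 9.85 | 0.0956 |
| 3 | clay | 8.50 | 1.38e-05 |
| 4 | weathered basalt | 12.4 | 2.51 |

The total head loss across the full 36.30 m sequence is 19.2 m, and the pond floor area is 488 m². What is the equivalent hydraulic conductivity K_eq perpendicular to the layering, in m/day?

Flow is perpendicular to layering, so the layers act in series and the equivalent K is the thickness-weighted harmonic mean.
Total thickness L = 5.55 + 9.85 + 8.50 + 12.4 = 36.30 m.
Σ(b_i/K_i) = 5.55/27.8 + 9.85/0.0956 + 8.50/1.38e-05 + 12.4/2.51 = 6.161e+05 d.
K_eq = L / Σ(b_i/K_i) = 36.30 / 6.161e+05 = 5.892e-05 m/day.

5.89e-05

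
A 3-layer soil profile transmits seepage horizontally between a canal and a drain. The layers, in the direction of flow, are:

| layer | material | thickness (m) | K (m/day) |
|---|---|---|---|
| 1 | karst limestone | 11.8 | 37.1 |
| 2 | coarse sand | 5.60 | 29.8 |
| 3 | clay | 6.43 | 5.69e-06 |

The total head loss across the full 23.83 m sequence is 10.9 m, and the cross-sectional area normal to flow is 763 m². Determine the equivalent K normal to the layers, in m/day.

Flow is perpendicular to layering, so the layers act in series and the equivalent K is the thickness-weighted harmonic mean.
Total thickness L = 11.8 + 5.60 + 6.43 = 23.83 m.
Σ(b_i/K_i) = 11.8/37.1 + 5.60/29.8 + 6.43/5.69e-06 = 1.130e+06 d.
K_eq = L / Σ(b_i/K_i) = 23.83 / 1.130e+06 = 2.109e-05 m/day.

2.11e-05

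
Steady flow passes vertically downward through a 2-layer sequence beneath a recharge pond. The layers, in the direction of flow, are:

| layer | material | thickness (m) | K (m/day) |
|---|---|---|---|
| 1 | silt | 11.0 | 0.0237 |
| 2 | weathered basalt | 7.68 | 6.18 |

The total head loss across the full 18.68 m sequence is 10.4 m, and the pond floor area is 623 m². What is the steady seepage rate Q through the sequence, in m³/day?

Flow is perpendicular to layering, so the layers act in series and the equivalent K is the thickness-weighted harmonic mean.
Total thickness L = 11.0 + 7.68 = 18.68 m.
Σ(b_i/K_i) = 11.0/0.0237 + 7.68/6.18 = 465.4 d.
K_eq = L / Σ(b_i/K_i) = 18.68 / 465.4 = 0.04014 m/day.
Q = K_eq · A · (Δh/L) = 0.04014 × 623 × (10.4/18.68) = 13.92 m³/day.

13.9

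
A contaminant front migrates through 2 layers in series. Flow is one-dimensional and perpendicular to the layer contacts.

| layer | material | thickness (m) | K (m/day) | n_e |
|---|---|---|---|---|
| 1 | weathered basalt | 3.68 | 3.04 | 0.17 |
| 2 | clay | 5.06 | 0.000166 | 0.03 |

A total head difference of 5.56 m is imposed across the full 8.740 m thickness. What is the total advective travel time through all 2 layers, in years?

With flow normal to the layers, continuity requires the same specific discharge q through every layer.
Σ(b_i/K_i) = 3.68/3.04 + 5.06/0.000166 = 30483 d.
q = Δh / Σ(b_i/K_i) = 5.56 / 30483 = 0.0001824 m/day.
In each layer the seepage velocity is v_i = q/n_i, so the layer transit time is t_i = b_i·n_i / q:
  layer 1 (weathered basalt): t_1 = 3.68 × 0.17 / 0.0001824 = 3430 d
  layer 2 (clay): t_2 = 5.06 × 0.03 / 0.0001824 = 832.3 d
Total t = Σ t_i = 4262 days = 11.67 years.

11.7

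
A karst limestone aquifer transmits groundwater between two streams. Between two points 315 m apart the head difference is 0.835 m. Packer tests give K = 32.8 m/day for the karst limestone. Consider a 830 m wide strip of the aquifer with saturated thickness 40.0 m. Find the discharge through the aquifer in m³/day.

2890

Cross-sectional area A = 830 × 40.0 = 33200 m².
Hydraulic gradient i = Δh / L = 0.835 / 315 = 0.002651.
Darcy's law: Q = K · A · i = 32.80 × 33200 × 0.002651 = 2887 m³/day.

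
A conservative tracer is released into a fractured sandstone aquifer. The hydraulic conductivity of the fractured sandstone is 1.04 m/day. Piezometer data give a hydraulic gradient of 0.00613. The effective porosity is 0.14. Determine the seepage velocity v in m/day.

Hydraulic gradient i = 0.00613.
Darcy flux q = K · i = 1.040 × 0.006130 = 0.006375 m/day.
Seepage velocity v = q / n_e = 0.006375 / 0.14 = 0.04554 m/day.

0.0455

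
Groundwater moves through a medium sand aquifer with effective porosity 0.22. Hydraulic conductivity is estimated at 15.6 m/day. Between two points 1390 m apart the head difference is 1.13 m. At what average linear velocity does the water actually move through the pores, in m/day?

Hydraulic gradient i = Δh / L = 1.13 / 1390 = 0.0008129.
Darcy flux q = K · i = 15.60 × 0.0008129 = 0.01268 m/day.
Seepage velocity v = q / n_e = 0.01268 / 0.22 = 0.05765 m/day.

0.0576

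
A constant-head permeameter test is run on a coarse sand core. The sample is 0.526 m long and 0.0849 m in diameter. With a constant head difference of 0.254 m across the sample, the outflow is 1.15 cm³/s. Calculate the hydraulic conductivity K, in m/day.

36.3

Cross-sectional area A = π·(d/2)² = π × (0.0849/2)² = 0.005661 m².
Convert discharge: 1.15 cm³/s = 1.150e-06 m³/s.
Darcy's law rearranged: K = Q·L / (A·Δh) = 1.150e-06 × 0.526 / (0.005661 × 0.254) = 0.0004207 m/s = 36.35 m/day.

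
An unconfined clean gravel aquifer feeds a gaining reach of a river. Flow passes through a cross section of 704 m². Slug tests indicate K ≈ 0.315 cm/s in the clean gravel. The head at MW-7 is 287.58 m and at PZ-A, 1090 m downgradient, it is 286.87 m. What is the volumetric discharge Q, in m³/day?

Convert K: 0.315 cm/s × 864 = 272.2 m/day.
Hydraulic gradient i = (287.58 − 286.87) / 1090 = 0.71 / 1090 = 0.0006514.
Darcy's law: Q = K · A · i = 272.2 × 704.0 × 0.0006514 = 124.8 m³/day.

125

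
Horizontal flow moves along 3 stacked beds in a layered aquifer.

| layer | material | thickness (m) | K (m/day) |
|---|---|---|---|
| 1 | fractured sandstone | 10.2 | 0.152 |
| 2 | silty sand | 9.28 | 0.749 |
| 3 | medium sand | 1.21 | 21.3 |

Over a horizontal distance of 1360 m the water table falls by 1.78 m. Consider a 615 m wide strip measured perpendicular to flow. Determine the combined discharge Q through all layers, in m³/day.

27.6

Flow is parallel to layering, so each bed carries its own Darcy discharge and the transmissivities add.
Σ(K_i·b_i) = 0.152×10.2 + 0.749×9.28 + 21.3×1.21 = 34.27 m²/day.
Hydraulic gradient i = Δh / L = 1.78 / 1360 = 0.001309.
Q = Σ(K_i·b_i) · W · i = 34.27 × 615 × 0.001309 = 27.59 m³/day.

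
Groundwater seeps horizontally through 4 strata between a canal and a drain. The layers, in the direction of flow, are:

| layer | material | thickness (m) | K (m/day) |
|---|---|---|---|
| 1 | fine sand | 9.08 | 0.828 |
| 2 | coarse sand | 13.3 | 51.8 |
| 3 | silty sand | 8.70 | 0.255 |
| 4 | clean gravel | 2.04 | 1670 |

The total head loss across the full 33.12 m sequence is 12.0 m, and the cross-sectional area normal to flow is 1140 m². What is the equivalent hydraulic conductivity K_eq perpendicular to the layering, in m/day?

Flow is perpendicular to layering, so the layers act in series and the equivalent K is the thickness-weighted harmonic mean.
Total thickness L = 9.08 + 13.3 + 8.70 + 2.04 = 33.12 m.
Σ(b_i/K_i) = 9.08/0.828 + 13.3/51.8 + 8.70/0.255 + 2.04/1670 = 45.34 d.
K_eq = L / Σ(b_i/K_i) = 33.12 / 45.34 = 0.7305 m/day.

0.730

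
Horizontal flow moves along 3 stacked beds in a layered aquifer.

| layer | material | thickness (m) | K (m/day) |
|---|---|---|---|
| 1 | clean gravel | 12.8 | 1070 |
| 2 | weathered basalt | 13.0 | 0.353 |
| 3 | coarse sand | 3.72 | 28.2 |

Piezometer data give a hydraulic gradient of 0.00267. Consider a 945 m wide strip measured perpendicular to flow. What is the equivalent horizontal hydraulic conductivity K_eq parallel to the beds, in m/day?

Flow is parallel to layering, so each bed carries its own Darcy discharge and the transmissivities add.
Σ(K_i·b_i) = 1070×12.8 + 0.353×13.0 + 28.2×3.72 = 13805 m²/day.
Total thickness b = 29.52 m, so K_eq = Σ(K_i·b_i)/b = 467.7 m/day.

468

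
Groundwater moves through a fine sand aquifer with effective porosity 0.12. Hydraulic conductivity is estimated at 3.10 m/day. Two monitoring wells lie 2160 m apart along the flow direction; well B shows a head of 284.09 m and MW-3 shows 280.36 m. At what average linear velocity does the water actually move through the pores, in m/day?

Hydraulic gradient i = (284.09 − 280.36) / 2160 = 3.73 / 2160 = 0.001727.
Darcy flux q = K · i = 3.100 × 0.001727 = 0.005353 m/day.
Seepage velocity v = q / n_e = 0.005353 / 0.12 = 0.04461 m/day.

0.0446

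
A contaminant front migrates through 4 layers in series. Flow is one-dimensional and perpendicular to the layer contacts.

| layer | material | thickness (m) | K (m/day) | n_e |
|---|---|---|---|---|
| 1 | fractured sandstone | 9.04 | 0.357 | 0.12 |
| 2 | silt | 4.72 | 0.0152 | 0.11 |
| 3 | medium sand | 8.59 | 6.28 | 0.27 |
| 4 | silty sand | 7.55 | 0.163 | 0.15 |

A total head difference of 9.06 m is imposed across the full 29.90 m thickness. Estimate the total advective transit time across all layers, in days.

With flow normal to the layers, continuity requires the same specific discharge q through every layer.
Σ(b_i/K_i) = 9.04/0.357 + 4.72/0.0152 + 8.59/6.28 + 7.55/0.163 = 383.5 d.
q = Δh / Σ(b_i/K_i) = 9.06 / 383.5 = 0.02362 m/day.
In each layer the seepage velocity is v_i = q/n_i, so the layer transit time is t_i = b_i·n_i / q:
  layer 1 (fractured sandstone): t_1 = 9.04 × 0.12 / 0.02362 = 45.92 d
  layer 2 (silt): t_2 = 4.72 × 0.11 / 0.02362 = 21.98 d
  layer 3 (medium sand): t_3 = 8.59 × 0.27 / 0.02362 = 98.18 d
  layer 4 (silty sand): t_4 = 7.55 × 0.15 / 0.02362 = 47.94 d
Total t = Σ t_i = 214.0 days.

214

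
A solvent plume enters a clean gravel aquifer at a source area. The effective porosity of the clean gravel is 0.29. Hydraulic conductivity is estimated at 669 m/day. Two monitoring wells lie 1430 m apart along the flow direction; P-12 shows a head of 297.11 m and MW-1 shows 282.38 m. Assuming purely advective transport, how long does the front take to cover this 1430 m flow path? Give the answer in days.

60.2

Hydraulic gradient i = (297.11 − 282.38) / 1430 = 14.73 / 1430 = 0.01030.
Darcy flux q = K · i = 669.0 × 0.01030 = 6.891 m/day.
Seepage velocity v = q / n_e = 6.891 / 0.29 = 23.76 m/day.
Travel time t = L / v = 1430 / 23.76 = 60.18 days.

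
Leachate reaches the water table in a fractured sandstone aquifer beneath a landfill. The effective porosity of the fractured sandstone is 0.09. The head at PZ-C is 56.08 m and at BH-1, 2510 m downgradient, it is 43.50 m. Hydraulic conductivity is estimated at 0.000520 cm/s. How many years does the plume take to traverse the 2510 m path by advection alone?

275

Convert K: 0.000520 cm/s × 864 = 0.4493 m/day.
Hydraulic gradient i = (56.08 − 43.50) / 2510 = 12.58 / 2510 = 0.005012.
Darcy flux q = K · i = 0.4493 × 0.005012 = 0.002252 m/day.
Seepage velocity v = q / n_e = 0.002252 / 0.09 = 0.02502 m/day.
Travel time t = L / v = 2510 / 0.02502 = 1.003e+05 days = 274.7 years.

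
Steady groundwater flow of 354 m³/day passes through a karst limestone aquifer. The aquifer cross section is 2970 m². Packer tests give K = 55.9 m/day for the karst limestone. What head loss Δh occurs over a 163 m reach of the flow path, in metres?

From Q = K·A·i, i = Q / (K·A) = 354 / (55.90 × 2970) = 0.002132.
Head loss Δh = i · L = 0.002132 × 163 = 0.3476 m.

0.348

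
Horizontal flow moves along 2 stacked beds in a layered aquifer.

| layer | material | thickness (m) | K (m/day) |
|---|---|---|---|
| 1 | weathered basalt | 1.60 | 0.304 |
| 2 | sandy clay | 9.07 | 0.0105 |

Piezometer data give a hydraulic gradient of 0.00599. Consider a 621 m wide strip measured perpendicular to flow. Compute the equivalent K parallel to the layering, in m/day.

0.0545

Flow is parallel to layering, so each bed carries its own Darcy discharge and the transmissivities add.
Σ(K_i·b_i) = 0.304×1.60 + 0.0105×9.07 = 0.5816 m²/day.
Total thickness b = 10.67 m, so K_eq = Σ(K_i·b_i)/b = 0.05451 m/day.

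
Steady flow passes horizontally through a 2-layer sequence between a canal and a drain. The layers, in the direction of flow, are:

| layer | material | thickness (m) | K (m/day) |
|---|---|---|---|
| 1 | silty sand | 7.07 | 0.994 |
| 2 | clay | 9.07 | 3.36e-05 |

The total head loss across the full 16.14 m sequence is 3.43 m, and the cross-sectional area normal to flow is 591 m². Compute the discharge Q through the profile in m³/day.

0.00751

Flow is perpendicular to layering, so the layers act in series and the equivalent K is the thickness-weighted harmonic mean.
Total thickness L = 7.07 + 9.07 = 16.14 m.
Σ(b_i/K_i) = 7.07/0.994 + 9.07/3.36e-05 = 2.699e+05 d.
K_eq = L / Σ(b_i/K_i) = 16.14 / 2.699e+05 = 5.979e-05 m/day.
Q = K_eq · A · (Δh/L) = 5.979e-05 × 591 × (3.43/16.14) = 0.007509 m³/day.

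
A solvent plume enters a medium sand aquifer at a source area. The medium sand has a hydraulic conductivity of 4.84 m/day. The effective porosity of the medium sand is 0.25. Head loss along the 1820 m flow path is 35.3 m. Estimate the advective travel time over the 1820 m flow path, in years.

Hydraulic gradient i = Δh / L = 35.3 / 1820 = 0.01940.
Darcy flux q = K · i = 4.840 × 0.01940 = 0.09387 m/day.
Seepage velocity v = q / n_e = 0.09387 / 0.25 = 0.3755 m/day.
Travel time t = L / v = 1820 / 0.3755 = 4847 days = 13.27 years.

13.3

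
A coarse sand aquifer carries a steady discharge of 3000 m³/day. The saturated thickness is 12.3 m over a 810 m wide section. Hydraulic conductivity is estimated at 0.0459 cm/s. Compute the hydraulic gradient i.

Convert K: 0.0459 cm/s × 864 = 39.66 m/day.
Cross-sectional area A = 810 × 12.3 = 9963 m².
From Q = K·A·i, i = Q / (K·A) = 3000 / (39.66 × 9963) = 0.007593.

0.00759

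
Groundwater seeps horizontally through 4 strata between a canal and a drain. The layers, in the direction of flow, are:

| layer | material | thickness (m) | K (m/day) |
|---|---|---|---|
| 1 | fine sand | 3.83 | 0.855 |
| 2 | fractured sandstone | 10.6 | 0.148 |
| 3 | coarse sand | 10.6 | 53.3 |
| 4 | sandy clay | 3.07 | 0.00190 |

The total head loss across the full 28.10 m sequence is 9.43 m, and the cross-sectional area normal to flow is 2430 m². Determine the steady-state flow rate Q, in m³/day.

Flow is perpendicular to layering, so the layers act in series and the equivalent K is the thickness-weighted harmonic mean.
Total thickness L = 3.83 + 10.6 + 10.6 + 3.07 = 28.10 m.
Σ(b_i/K_i) = 3.83/0.855 + 10.6/0.148 + 10.6/53.3 + 3.07/0.00190 = 1692 d.
K_eq = L / Σ(b_i/K_i) = 28.10 / 1692 = 0.01661 m/day.
Q = K_eq · A · (Δh/L) = 0.01661 × 2430 × (9.43/28.10) = 13.54 m³/day.

13.5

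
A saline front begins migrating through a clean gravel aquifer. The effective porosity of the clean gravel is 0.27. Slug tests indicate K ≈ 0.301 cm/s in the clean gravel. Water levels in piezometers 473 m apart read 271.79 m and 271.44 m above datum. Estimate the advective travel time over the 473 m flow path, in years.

1.82

Convert K: 0.301 cm/s × 864 = 260.1 m/day.
Hydraulic gradient i = (271.79 − 271.44) / 473 = 0.35 / 473 = 0.0007400.
Darcy flux q = K · i = 260.1 × 0.0007400 = 0.1924 m/day.
Seepage velocity v = q / n_e = 0.1924 / 0.27 = 0.7127 m/day.
Travel time t = L / v = 473 / 0.7127 = 663.6 days = 1.817 years.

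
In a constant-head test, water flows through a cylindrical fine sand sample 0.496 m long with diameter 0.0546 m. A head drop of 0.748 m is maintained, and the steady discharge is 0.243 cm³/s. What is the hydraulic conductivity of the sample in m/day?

Cross-sectional area A = π·(d/2)² = π × (0.0546/2)² = 0.002341 m².
Convert discharge: 0.243 cm³/s = 2.430e-07 m³/s.
Darcy's law rearranged: K = Q·L / (A·Δh) = 2.430e-07 × 0.496 / (0.002341 × 0.748) = 6.882e-05 m/s = 5.946 m/day.

5.95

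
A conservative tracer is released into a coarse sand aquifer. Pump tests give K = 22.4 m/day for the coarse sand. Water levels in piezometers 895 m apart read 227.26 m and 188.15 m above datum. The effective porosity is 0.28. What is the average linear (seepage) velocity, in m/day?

3.50

Hydraulic gradient i = (227.26 − 188.15) / 895 = 39.11 / 895 = 0.04370.
Darcy flux q = K · i = 22.40 × 0.04370 = 0.9788 m/day.
Seepage velocity v = q / n_e = 0.9788 / 0.28 = 3.496 m/day.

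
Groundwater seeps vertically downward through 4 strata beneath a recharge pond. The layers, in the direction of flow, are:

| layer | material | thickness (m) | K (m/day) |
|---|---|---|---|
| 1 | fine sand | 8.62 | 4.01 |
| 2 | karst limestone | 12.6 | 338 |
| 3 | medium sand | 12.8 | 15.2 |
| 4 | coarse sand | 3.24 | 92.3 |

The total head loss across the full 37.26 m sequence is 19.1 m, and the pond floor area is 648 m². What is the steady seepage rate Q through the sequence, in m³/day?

4040

Flow is perpendicular to layering, so the layers act in series and the equivalent K is the thickness-weighted harmonic mean.
Total thickness L = 8.62 + 12.6 + 12.8 + 3.24 = 37.26 m.
Σ(b_i/K_i) = 8.62/4.01 + 12.6/338 + 12.8/15.2 + 3.24/92.3 = 3.064 d.
K_eq = L / Σ(b_i/K_i) = 37.26 / 3.064 = 12.16 m/day.
Q = K_eq · A · (Δh/L) = 12.16 × 648 × (19.1/37.26) = 4039 m³/day.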